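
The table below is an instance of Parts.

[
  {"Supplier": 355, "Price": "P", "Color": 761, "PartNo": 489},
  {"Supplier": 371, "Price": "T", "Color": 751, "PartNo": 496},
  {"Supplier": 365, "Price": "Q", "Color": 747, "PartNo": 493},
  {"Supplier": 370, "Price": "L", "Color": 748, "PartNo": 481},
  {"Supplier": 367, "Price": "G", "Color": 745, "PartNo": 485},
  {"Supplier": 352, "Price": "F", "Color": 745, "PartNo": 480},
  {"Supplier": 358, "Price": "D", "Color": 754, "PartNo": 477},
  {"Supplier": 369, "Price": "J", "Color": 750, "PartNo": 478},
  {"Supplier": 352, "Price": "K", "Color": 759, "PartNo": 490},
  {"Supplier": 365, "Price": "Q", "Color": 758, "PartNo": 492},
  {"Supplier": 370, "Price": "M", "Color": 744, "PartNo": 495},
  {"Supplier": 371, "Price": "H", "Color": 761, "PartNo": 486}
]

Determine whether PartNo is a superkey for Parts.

Yes

All 12 rows have distinct PartNo values, so PartNo → (all attributes) holds and PartNo is a superkey.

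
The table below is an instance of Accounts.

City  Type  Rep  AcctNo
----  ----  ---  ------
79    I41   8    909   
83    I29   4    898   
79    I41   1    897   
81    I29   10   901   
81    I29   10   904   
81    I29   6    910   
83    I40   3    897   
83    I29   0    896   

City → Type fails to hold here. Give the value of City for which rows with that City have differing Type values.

83

City=79: 2 rows → Type = I41, I41 ✓
City=83: 3 rows → Type takes values {I29, I40} — violation
City=81: 3 rows → Type = I29, I29, I29 ✓
The only City value with inconsistent Type is City=83.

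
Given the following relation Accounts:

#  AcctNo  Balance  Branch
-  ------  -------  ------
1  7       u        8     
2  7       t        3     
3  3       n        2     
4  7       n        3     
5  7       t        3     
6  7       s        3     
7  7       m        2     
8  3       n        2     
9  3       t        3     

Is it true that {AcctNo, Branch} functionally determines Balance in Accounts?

(AcctNo=7, Branch=8): row 1 → Balance = u ✓
(AcctNo=7, Branch=3): rows 2, 4, 5, 6 → Balance takes values {t, n, s} — violation
(AcctNo=3, Branch=2): rows 3, 8 → Balance = n, n ✓
(AcctNo=7, Branch=2): row 7 → Balance = m ✓
(AcctNo=3, Branch=3): row 9 → Balance = t ✓
Two rows agree on {AcctNo, Branch} but differ on Balance, so {AcctNo, Branch} → Balance does not hold.

No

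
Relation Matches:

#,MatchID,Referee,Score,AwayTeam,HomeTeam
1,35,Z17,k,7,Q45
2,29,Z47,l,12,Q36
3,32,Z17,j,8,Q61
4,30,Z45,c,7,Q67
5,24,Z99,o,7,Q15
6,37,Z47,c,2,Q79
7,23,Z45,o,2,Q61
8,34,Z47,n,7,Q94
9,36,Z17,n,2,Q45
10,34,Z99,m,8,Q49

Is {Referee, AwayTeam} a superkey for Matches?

All 10 rows have distinct {Referee, AwayTeam} values, so {Referee, AwayTeam} → (all attributes) holds and {Referee, AwayTeam} is a superkey.

Yes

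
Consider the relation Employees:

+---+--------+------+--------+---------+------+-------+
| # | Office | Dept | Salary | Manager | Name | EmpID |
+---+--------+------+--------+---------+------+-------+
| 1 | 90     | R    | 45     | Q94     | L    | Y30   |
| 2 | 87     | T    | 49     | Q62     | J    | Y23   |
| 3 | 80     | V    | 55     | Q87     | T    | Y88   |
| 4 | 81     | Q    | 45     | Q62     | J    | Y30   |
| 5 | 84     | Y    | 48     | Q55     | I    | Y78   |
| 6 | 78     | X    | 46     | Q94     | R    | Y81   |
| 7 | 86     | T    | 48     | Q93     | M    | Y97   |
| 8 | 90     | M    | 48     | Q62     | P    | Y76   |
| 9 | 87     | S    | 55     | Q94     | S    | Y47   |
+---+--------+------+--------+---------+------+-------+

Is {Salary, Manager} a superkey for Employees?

All 9 rows have distinct {Salary, Manager} values, so {Salary, Manager} → (all attributes) holds and {Salary, Manager} is a superkey.

Yes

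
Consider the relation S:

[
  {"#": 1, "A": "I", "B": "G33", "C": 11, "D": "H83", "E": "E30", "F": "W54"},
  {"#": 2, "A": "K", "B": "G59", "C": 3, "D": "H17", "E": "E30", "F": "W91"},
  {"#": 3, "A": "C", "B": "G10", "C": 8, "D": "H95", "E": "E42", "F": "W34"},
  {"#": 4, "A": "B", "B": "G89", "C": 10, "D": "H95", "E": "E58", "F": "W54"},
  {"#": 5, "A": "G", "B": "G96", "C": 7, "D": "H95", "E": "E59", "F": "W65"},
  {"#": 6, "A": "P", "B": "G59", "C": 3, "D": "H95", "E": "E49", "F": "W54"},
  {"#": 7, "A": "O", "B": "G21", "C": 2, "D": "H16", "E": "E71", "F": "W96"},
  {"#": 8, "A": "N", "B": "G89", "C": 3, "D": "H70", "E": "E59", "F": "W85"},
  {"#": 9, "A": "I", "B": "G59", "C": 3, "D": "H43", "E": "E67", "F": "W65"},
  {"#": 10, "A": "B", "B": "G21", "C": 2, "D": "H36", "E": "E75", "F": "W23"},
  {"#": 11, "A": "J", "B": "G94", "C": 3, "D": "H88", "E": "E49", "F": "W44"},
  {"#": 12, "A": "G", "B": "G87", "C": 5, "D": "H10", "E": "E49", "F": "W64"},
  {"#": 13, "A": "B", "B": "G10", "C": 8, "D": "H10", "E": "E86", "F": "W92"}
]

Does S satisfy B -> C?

No

B=G33: row 1 → C = 11 ✓
B=G59: rows 2, 6, 9 → C = 3, 3, 3 ✓
B=G10: rows 3, 13 → C = 8, 8 ✓
B=G89: rows 4, 8 → C takes values {10, 3} — violation
B=G96: row 5 → C = 7 ✓
B=G21: rows 7, 10 → C = 2, 2 ✓
B=G94: row 11 → C = 3 ✓
B=G87: row 12 → C = 5 ✓
Two rows agree on B but differ on C, so B -> C does not hold.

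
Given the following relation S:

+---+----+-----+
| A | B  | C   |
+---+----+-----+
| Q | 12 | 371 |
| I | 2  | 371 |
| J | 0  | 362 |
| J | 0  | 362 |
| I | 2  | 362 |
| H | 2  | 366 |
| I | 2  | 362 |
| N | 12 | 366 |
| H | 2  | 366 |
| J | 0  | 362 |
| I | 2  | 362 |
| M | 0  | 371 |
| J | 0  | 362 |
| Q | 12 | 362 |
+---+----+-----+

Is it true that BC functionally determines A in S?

Yes

(B=12, C=371): 1 row → A = Q ✓
(B=2, C=371): 1 row → A = I ✓
(B=0, C=362): 4 rows → A = J, J, J, J ✓
(B=2, C=362): 3 rows → A = I, I, I ✓
(B=2, C=366): 2 rows → A = H, H ✓
(B=12, C=366): 1 row → A = N ✓
(B=0, C=371): 1 row → A = M ✓
(B=12, C=362): 1 row → A = Q ✓
Every BC value is associated with a single A value, so BC → A holds.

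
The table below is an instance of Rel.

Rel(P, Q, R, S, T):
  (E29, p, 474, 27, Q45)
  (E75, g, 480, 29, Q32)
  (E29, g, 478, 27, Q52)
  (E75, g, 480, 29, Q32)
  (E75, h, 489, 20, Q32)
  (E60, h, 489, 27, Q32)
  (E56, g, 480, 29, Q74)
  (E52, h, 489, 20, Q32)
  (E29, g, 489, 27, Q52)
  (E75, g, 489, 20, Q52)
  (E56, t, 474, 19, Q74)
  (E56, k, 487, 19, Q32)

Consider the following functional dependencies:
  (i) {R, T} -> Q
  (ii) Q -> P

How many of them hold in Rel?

(i) {R, T} -> Q: every LHS value maps to a single RHS value — holds.
(ii) Q -> P: Q=g: 6 rows → P takes values {E75, E29, E56} — violation; Q=h: 3 rows → P takes values {E75, E60, E52} — violation — fails.
1 of the 2 dependencies holds.

1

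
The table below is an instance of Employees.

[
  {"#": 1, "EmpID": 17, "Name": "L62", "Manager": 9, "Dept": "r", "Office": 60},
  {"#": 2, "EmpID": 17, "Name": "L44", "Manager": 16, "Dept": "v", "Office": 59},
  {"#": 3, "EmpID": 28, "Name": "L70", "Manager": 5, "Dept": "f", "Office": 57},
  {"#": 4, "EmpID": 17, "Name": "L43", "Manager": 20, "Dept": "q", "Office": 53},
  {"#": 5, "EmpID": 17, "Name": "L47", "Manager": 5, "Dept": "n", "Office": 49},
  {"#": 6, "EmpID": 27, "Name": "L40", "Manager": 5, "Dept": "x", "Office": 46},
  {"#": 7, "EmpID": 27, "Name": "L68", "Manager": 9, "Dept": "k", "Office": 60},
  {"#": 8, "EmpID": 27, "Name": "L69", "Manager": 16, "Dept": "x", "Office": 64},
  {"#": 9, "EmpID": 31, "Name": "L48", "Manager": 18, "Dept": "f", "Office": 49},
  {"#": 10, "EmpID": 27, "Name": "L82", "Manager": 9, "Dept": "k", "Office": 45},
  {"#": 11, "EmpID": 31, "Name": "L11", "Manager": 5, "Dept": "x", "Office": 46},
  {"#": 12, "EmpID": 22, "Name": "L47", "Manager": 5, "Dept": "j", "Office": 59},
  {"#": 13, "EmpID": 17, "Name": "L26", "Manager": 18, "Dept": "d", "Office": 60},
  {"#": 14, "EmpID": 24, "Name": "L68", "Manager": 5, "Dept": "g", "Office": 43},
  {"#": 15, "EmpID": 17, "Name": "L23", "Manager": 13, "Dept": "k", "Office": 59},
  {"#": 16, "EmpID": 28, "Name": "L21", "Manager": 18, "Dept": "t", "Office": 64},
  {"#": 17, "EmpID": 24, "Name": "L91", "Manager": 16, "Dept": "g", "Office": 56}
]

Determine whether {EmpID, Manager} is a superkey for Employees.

Rows 7 and 10 have the same {EmpID, Manager} value (EmpID=27, Manager=9) but are distinct tuples, so {EmpID, Manager} does not determine every attribute — not a superkey.

No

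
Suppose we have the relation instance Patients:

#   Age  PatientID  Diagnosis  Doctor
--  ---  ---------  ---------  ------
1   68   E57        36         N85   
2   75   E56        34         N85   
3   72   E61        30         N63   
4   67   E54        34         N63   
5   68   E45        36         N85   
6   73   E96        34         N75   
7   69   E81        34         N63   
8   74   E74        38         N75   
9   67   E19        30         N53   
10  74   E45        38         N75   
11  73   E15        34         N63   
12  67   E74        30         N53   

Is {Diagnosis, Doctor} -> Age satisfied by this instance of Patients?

No

(Diagnosis=36, Doctor=N85): rows 1, 5 → Age = 68, 68 ✓
(Diagnosis=34, Doctor=N85): row 2 → Age = 75 ✓
(Diagnosis=30, Doctor=N63): row 3 → Age = 72 ✓
(Diagnosis=34, Doctor=N63): rows 4, 7, 11 → Age takes values {67, 69, 73} — violation
(Diagnosis=34, Doctor=N75): row 6 → Age = 73 ✓
(Diagnosis=38, Doctor=N75): rows 8, 10 → Age = 74, 74 ✓
(Diagnosis=30, Doctor=N53): rows 9, 12 → Age = 67, 67 ✓
Two rows agree on {Diagnosis, Doctor} but differ on Age, so {Diagnosis, Doctor} -> Age does not hold.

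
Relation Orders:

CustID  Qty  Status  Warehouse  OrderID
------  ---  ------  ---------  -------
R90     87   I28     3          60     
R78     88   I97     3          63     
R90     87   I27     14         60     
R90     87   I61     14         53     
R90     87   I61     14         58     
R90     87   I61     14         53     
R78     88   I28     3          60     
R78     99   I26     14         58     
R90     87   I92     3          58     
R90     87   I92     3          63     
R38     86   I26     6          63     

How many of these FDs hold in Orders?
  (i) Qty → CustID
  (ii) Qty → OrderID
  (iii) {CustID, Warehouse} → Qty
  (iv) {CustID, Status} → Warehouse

3

(i) Qty → CustID: every LHS value maps to a single RHS value — holds.
(ii) Qty → OrderID: Qty=87: 7 rows → OrderID takes values {60, 53, 58, 63} — violation; Qty=88: 2 rows → OrderID takes values {63, 60} — violation — fails.
(iii) {CustID, Warehouse} → Qty: every LHS value maps to a single RHS value — holds.
(iv) {CustID, Status} → Warehouse: every LHS value maps to a single RHS value — holds.
3 of the 4 dependencies hold.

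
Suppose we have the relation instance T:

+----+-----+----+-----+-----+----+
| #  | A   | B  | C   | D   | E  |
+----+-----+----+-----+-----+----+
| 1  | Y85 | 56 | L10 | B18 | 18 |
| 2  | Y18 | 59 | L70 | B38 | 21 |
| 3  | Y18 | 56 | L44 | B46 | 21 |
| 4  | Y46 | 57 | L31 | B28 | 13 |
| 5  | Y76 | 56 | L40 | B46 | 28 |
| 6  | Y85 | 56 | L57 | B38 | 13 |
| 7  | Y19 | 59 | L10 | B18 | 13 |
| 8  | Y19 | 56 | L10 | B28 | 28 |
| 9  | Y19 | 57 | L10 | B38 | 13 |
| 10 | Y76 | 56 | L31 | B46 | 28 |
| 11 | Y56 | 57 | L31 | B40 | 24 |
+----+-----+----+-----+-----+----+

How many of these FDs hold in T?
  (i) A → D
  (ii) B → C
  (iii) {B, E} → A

(i) A → D: A=Y85: rows 1, 6 → D takes values {B18, B38} — violation; A=Y18: rows 2, 3 → D takes values {B38, B46} — violation; A=Y19: rows 7, 8, 9 → D takes values {B18, B28, B38} — violation — fails.
(ii) B → C: B=56: rows 1, 3, 5, 6, 8, 10 → C takes values {L10, L44, L40, L57, L31} — violation; B=59: rows 2, 7 → C takes values {L70, L10} — violation; B=57: rows 4, 9, 11 → C takes values {L31, L10} — violation — fails.
(iii) {B, E} → A: (B=57, E=13): rows 4, 9 → A takes values {Y46, Y19} — violation; (B=56, E=28): rows 5, 8, 10 → A takes values {Y76, Y19} — violation — fails.
None of the 3 dependencies hold.

0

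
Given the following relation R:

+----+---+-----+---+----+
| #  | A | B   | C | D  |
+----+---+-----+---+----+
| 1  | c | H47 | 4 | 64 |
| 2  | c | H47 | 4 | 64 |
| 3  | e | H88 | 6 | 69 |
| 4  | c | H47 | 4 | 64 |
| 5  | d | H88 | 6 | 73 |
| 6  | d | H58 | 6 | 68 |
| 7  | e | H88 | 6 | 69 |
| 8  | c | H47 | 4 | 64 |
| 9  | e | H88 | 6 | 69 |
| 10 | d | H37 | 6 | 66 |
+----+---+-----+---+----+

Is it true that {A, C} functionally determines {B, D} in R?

No

(A=c, C=4): rows 1, 2, 4, 8 → {B,D} = (H47, 64), (H47, 64), (H47, 64), (H47, 64) ✓
(A=e, C=6): rows 3, 7, 9 → {B,D} = (H88, 69), (H88, 69), (H88, 69) ✓
(A=d, C=6): rows 5, 6, 10 → {B,D} takes values {(H88, 73), (H58, 68), (H37, 66)} — violation
Two rows agree on {A, C} but differ on {B, D}, so {A, C} → {B, D} does not hold.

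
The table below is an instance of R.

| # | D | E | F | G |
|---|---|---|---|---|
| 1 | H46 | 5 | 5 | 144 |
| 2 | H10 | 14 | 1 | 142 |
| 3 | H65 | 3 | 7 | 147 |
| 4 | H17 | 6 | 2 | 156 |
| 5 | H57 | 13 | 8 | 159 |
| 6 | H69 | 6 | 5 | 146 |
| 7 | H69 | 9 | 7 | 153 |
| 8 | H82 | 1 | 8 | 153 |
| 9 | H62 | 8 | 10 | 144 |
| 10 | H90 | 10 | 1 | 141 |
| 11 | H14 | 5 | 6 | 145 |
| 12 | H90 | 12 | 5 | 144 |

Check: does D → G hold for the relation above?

D=H46: row 1 → G = 144 ✓
D=H10: row 2 → G = 142 ✓
D=H65: row 3 → G = 147 ✓
D=H17: row 4 → G = 156 ✓
D=H57: row 5 → G = 159 ✓
D=H69: rows 6, 7 → G takes values {146, 153} — violation
D=H82: row 8 → G = 153 ✓
D=H62: row 9 → G = 144 ✓
D=H90: rows 10, 12 → G takes values {141, 144} — violation
D=H14: row 11 → G = 145 ✓
Two rows agree on D but differ on G, so D → G does not hold.

No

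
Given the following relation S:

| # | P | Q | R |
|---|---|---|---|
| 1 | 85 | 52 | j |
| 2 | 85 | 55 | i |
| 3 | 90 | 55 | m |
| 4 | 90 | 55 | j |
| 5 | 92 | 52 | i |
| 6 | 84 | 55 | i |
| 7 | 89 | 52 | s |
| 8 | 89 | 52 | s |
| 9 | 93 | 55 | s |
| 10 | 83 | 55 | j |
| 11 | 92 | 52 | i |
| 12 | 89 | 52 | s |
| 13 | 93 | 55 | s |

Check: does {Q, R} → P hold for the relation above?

No

(Q=52, R=j): row 1 → P = 85 ✓
(Q=55, R=i): rows 2, 6 → P takes values {85, 84} — violation
(Q=55, R=m): row 3 → P = 90 ✓
(Q=55, R=j): rows 4, 10 → P takes values {90, 83} — violation
(Q=52, R=i): rows 5, 11 → P = 92, 92 ✓
(Q=52, R=s): rows 7, 8, 12 → P = 89, 89, 89 ✓
(Q=55, R=s): rows 9, 13 → P = 93, 93 ✓
Two rows agree on {Q, R} but differ on P, so {Q, R} → P does not hold.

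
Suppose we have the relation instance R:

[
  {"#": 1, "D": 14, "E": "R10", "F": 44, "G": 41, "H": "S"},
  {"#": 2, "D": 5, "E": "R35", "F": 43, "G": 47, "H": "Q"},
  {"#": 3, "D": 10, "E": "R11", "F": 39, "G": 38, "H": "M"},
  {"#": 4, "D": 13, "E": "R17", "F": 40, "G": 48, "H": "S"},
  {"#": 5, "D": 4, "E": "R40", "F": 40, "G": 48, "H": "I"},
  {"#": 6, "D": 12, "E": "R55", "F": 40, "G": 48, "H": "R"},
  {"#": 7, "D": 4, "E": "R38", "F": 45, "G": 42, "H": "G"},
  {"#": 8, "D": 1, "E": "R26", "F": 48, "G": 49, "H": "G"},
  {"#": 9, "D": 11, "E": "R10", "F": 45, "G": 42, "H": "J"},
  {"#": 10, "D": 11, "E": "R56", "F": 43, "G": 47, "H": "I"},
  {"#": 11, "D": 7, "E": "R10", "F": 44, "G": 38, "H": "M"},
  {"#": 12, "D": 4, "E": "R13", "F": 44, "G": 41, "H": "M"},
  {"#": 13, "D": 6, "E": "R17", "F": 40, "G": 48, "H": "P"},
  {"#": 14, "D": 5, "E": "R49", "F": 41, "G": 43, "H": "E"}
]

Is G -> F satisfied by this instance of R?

No

G=41: rows 1, 12 → F = 44, 44 ✓
G=47: rows 2, 10 → F = 43, 43 ✓
G=38: rows 3, 11 → F takes values {39, 44} — violation
G=48: rows 4, 5, 6, 13 → F = 40, 40, 40, 40 ✓
G=42: rows 7, 9 → F = 45, 45 ✓
G=49: row 8 → F = 48 ✓
G=43: row 14 → F = 41 ✓
Two rows agree on G but differ on F, so G -> F does not hold.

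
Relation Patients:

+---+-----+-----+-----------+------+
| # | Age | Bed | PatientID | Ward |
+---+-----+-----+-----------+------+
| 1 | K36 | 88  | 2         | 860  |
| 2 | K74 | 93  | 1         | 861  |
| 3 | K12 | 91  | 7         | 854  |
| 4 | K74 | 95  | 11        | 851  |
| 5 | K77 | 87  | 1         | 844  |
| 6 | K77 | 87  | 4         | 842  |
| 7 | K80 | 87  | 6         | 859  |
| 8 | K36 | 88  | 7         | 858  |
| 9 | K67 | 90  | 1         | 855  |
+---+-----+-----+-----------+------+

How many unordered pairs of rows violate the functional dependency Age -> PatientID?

Age=K36: violating pairs (1,8) — 1 pair.
Age=K74: violating pairs (2,4) — 1 pair.
Age=K77: violating pairs (5,6) — 1 pair.

3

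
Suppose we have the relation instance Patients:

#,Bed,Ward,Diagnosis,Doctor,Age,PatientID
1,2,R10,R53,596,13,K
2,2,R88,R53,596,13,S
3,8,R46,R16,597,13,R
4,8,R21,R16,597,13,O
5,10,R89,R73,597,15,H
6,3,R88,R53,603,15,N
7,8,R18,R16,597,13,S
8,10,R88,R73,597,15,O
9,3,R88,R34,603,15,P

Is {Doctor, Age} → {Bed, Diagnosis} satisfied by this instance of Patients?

(Doctor=596, Age=13): rows 1, 2 → {Bed,Diagnosis} = (2, R53), (2, R53) ✓
(Doctor=597, Age=13): rows 3, 4, 7 → {Bed,Diagnosis} = (8, R16), (8, R16), (8, R16) ✓
(Doctor=597, Age=15): rows 5, 8 → {Bed,Diagnosis} = (10, R73), (10, R73) ✓
(Doctor=603, Age=15): rows 6, 9 → {Bed,Diagnosis} takes values {(3, R53), (3, R34)} — violation
Two rows agree on {Doctor, Age} but differ on {Bed, Diagnosis}, so {Doctor, Age} → {Bed, Diagnosis} does not hold.

No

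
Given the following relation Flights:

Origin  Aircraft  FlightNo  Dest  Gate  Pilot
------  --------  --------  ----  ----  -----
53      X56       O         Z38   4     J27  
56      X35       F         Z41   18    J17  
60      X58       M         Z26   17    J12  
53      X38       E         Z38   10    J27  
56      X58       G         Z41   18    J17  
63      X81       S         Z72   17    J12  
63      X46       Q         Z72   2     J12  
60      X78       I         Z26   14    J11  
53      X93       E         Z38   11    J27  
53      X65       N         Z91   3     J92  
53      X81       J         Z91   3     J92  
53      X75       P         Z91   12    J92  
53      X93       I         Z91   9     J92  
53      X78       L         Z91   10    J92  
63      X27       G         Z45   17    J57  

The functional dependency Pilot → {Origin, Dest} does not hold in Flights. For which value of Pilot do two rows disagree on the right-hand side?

Pilot=J27: 3 rows → {Origin,Dest} = (53, Z38), (53, Z38), (53, Z38) ✓
Pilot=J17: 2 rows → {Origin,Dest} = (56, Z41), (56, Z41) ✓
Pilot=J12: 3 rows → {Origin,Dest} takes values {(60, Z26), (63, Z72)} — violation
Pilot=J11: 1 row → {Origin,Dest} = (60, Z26) ✓
Pilot=J92: 5 rows → {Origin,Dest} = (53, Z91), (53, Z91), (53, Z91), (53, Z91), (53, Z91) ✓
Pilot=J57: 1 row → {Origin,Dest} = (63, Z45) ✓
The only Pilot value with inconsistent RHS is Pilot=J12.

J12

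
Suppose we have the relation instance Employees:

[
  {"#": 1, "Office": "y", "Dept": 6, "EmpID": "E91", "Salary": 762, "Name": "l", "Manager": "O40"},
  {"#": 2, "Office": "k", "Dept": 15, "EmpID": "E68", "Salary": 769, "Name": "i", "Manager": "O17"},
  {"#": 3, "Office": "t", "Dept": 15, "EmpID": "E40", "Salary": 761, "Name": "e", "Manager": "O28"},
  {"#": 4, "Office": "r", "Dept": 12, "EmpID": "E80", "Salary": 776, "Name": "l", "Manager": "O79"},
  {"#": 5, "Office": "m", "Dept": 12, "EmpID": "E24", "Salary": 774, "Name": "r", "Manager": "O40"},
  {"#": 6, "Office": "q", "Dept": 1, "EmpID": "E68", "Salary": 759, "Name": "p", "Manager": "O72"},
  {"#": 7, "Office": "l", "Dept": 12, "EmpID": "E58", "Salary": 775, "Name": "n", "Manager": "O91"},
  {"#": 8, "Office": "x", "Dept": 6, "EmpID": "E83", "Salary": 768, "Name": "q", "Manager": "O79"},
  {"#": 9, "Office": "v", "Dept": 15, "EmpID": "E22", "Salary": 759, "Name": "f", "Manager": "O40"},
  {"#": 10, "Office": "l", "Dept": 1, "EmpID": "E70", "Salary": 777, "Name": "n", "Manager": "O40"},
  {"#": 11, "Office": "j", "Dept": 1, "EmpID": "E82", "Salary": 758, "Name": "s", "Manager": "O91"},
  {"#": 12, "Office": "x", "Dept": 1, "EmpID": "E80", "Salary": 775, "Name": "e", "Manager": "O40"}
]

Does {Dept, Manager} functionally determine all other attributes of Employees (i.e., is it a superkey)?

No

Rows 10 and 12 have the same {Dept, Manager} value (Dept=1, Manager=O40) but are distinct tuples, so {Dept, Manager} does not determine every attribute — not a superkey.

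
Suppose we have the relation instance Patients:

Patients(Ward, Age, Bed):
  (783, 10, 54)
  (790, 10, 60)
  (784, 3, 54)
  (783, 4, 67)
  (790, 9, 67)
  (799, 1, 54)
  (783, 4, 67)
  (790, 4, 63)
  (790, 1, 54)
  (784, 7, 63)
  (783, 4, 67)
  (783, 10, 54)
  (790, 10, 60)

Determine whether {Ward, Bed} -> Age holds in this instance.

(Ward=783, Bed=54): 2 rows → Age = 10, 10 ✓
(Ward=790, Bed=60): 2 rows → Age = 10, 10 ✓
(Ward=784, Bed=54): 1 row → Age = 3 ✓
(Ward=783, Bed=67): 3 rows → Age = 4, 4, 4 ✓
(Ward=790, Bed=67): 1 row → Age = 9 ✓
(Ward=799, Bed=54): 1 row → Age = 1 ✓
(Ward=790, Bed=63): 1 row → Age = 4 ✓
(Ward=790, Bed=54): 1 row → Age = 1 ✓
(Ward=784, Bed=63): 1 row → Age = 7 ✓
Every {Ward, Bed} value is associated with a single Age value, so {Ward, Bed} -> Age holds.

Yes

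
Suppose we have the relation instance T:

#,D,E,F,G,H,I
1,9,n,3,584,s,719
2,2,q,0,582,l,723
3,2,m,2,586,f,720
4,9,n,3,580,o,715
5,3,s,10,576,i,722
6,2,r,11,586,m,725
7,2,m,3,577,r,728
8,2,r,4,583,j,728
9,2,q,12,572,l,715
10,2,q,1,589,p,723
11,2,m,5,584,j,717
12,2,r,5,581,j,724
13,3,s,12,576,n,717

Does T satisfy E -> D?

E=n: rows 1, 4 → D = 9, 9 ✓
E=q: rows 2, 9, 10 → D = 2, 2, 2 ✓
E=m: rows 3, 7, 11 → D = 2, 2, 2 ✓
E=s: rows 5, 13 → D = 3, 3 ✓
E=r: rows 6, 8, 12 → D = 2, 2, 2 ✓
Every E value is associated with a single D value, so E -> D holds.

Yes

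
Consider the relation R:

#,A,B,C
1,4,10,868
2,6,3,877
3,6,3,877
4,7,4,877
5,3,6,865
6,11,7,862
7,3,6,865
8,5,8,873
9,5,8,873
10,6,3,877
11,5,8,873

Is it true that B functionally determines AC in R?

B=10: row 1 → {A,C} = (4, 868) ✓
B=3: rows 2, 3, 10 → {A,C} = (6, 877), (6, 877), (6, 877) ✓
B=4: row 4 → {A,C} = (7, 877) ✓
B=6: rows 5, 7 → {A,C} = (3, 865), (3, 865) ✓
B=7: row 6 → {A,C} = (11, 862) ✓
B=8: rows 8, 9, 11 → {A,C} = (5, 873), (5, 873), (5, 873) ✓
Every B value is associated with a single AC value, so B -> AC holds.

Yes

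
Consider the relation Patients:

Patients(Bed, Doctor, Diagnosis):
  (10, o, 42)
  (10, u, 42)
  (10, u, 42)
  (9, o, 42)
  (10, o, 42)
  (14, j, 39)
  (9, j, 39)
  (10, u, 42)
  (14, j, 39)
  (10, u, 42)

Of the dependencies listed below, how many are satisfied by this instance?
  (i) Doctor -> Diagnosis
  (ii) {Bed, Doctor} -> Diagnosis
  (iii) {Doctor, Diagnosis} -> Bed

(i) Doctor -> Diagnosis: every LHS value maps to a single RHS value — holds.
(ii) {Bed, Doctor} -> Diagnosis: every LHS value maps to a single RHS value — holds.
(iii) {Doctor, Diagnosis} -> Bed: (Doctor=o, Diagnosis=42): 3 rows → Bed takes values {10, 9} — violation; (Doctor=j, Diagnosis=39): 3 rows → Bed takes values {14, 9} — violation — fails.
2 of the 3 dependencies hold.

2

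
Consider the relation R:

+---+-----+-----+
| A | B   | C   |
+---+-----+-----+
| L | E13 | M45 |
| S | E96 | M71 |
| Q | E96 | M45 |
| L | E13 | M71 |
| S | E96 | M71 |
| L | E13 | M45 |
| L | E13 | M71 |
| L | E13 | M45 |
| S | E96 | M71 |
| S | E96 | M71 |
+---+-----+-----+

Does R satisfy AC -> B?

Yes

(A=L, C=M45): 3 rows → B = E13, E13, E13 ✓
(A=S, C=M71): 4 rows → B = E96, E96, E96, E96 ✓
(A=Q, C=M45): 1 row → B = E96 ✓
(A=L, C=M71): 2 rows → B = E13, E13 ✓
Every AC value is associated with a single B value, so AC -> B holds.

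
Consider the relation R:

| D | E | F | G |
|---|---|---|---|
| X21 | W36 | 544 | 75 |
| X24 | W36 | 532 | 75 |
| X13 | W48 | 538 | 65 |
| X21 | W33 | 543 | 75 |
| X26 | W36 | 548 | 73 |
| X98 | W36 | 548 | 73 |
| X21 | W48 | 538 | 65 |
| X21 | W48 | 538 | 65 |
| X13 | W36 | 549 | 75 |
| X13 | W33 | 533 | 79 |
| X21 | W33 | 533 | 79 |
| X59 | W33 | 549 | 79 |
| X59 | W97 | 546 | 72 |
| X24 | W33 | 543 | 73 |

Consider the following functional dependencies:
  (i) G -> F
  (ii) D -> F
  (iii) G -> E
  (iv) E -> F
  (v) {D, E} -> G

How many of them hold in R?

(i) G -> F: G=75: 4 rows → F takes values {544, 532, 543, 549} — violation; G=73: 3 rows → F takes values {548, 543} — violation; G=79: 3 rows → F takes values {533, 549} — violation — fails.
(ii) D -> F: D=X21: 5 rows → F takes values {544, 543, 538, 533} — violation; D=X24: 2 rows → F takes values {532, 543} — violation; D=X13: 3 rows → F takes values {538, 549, 533} — violation; D=X59: 2 rows → F takes values {549, 546} — violation — fails.
(iii) G -> E: G=75: 4 rows → E takes values {W36, W33} — violation; G=73: 3 rows → E takes values {W36, W33} — violation — fails.
(iv) E -> F: E=W36: 5 rows → F takes values {544, 532, 548, 549} — violation; E=W33: 5 rows → F takes values {543, 533, 549} — violation — fails.
(v) {D, E} -> G: (D=X21, E=W33): 2 rows → G takes values {75, 79} — violation — fails.
None of the 5 dependencies hold.

0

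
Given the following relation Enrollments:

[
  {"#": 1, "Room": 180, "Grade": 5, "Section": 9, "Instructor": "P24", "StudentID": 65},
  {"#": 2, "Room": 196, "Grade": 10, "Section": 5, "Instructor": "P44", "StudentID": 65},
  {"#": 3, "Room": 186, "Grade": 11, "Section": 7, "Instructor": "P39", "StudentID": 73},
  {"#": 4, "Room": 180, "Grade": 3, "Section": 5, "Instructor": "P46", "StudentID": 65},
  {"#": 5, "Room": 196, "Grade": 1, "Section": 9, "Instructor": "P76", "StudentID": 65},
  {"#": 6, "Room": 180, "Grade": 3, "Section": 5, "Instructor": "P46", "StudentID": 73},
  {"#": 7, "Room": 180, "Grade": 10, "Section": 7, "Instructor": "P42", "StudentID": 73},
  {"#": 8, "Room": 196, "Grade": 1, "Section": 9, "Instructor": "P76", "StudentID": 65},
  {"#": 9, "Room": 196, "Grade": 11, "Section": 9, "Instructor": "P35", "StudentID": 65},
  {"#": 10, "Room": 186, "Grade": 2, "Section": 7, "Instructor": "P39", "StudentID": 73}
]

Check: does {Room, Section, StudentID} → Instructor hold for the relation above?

(Room=180, Section=9, StudentID=65): row 1 → Instructor = P24 ✓
(Room=196, Section=5, StudentID=65): row 2 → Instructor = P44 ✓
(Room=186, Section=7, StudentID=73): rows 3, 10 → Instructor = P39, P39 ✓
(Room=180, Section=5, StudentID=65): row 4 → Instructor = P46 ✓
(Room=196, Section=9, StudentID=65): rows 5, 8, 9 → Instructor takes values {P76, P35} — violation
(Room=180, Section=5, StudentID=73): row 6 → Instructor = P46 ✓
(Room=180, Section=7, StudentID=73): row 7 → Instructor = P42 ✓
Two rows agree on {Room, Section, StudentID} but differ on Instructor, so {Room, Section, StudentID} → Instructor does not hold.

No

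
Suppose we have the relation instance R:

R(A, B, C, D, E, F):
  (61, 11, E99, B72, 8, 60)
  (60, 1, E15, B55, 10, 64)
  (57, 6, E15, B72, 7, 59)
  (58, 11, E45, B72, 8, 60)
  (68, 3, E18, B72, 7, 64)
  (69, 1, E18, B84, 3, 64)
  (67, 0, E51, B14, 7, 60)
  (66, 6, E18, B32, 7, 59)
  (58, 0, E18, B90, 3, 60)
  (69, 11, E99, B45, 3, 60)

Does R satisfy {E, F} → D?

(E=8, F=60): 2 rows → D = B72, B72 ✓
(E=10, F=64): 1 row → D = B55 ✓
(E=7, F=59): 2 rows → D takes values {B72, B32} — violation
(E=7, F=64): 1 row → D = B72 ✓
(E=3, F=64): 1 row → D = B84 ✓
(E=7, F=60): 1 row → D = B14 ✓
(E=3, F=60): 2 rows → D takes values {B90, B45} — violation
Two rows agree on {E, F} but differ on D, so {E, F} → D does not hold.

No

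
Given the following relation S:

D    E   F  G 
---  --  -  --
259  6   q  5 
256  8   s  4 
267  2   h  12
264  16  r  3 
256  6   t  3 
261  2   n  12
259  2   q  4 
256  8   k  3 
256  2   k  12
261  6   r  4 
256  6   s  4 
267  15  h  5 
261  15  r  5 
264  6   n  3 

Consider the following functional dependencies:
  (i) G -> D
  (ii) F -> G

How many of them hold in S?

0

(i) G -> D: G=5: 3 rows → D takes values {259, 267, 261} — violation; G=4: 4 rows → D takes values {256, 259, 261} — violation; G=12: 3 rows → D takes values {267, 261, 256} — violation; G=3: 4 rows → D takes values {264, 256} — violation — fails.
(ii) F -> G: F=q: 2 rows → G takes values {5, 4} — violation; F=h: 2 rows → G takes values {12, 5} — violation; F=r: 3 rows → G takes values {3, 4, 5} — violation; F=n: 2 rows → G takes values {12, 3} — violation; F=k: 2 rows → G takes values {3, 12} — violation — fails.
None of the 2 dependencies hold.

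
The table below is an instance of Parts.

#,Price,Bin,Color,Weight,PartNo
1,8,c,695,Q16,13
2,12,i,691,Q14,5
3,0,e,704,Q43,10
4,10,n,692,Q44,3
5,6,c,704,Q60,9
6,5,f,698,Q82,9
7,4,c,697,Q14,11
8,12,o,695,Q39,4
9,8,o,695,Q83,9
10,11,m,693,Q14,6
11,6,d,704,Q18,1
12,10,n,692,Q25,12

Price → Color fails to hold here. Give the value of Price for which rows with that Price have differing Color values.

12

Price=8: rows 1, 9 → Color = 695, 695 ✓
Price=12: rows 2, 8 → Color takes values {691, 695} — violation
Price=0: row 3 → Color = 704 ✓
Price=10: rows 4, 12 → Color = 692, 692 ✓
Price=6: rows 5, 11 → Color = 704, 704 ✓
Price=5: row 6 → Color = 698 ✓
Price=4: row 7 → Color = 697 ✓
Price=11: row 10 → Color = 693 ✓
The only Price value with inconsistent Color is Price=12.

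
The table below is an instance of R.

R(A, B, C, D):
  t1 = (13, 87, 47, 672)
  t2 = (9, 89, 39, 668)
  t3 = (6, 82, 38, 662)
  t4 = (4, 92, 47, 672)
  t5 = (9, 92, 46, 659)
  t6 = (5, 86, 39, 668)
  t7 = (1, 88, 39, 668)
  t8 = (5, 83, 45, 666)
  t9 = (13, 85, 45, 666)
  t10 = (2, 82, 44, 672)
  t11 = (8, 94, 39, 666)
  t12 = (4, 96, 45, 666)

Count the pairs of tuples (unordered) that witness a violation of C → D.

C=47: all 2 rows agree on D — 0 pairs.
C=39: violating pairs (2,11), (6,11), (7,11) — 3 pairs.
C=45: all 3 rows agree on D — 0 pairs.

3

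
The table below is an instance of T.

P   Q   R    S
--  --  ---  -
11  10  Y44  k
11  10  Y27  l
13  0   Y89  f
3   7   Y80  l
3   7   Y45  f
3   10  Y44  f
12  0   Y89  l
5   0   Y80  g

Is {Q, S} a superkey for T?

Yes

All 8 rows have distinct {Q, S} values, so {Q, S} → (all attributes) holds and {Q, S} is a superkey.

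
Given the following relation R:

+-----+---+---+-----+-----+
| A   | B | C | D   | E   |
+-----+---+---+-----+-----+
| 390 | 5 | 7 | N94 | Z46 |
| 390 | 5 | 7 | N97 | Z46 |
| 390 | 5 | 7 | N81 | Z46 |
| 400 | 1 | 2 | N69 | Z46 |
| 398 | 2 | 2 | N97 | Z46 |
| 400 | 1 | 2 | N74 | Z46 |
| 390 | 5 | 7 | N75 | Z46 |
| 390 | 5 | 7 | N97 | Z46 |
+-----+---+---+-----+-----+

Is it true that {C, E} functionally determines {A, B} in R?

No

(C=7, E=Z46): 5 rows → {A,B} = (390, 5), (390, 5), (390, 5), (390, 5), (390, 5) ✓
(C=2, E=Z46): 3 rows → {A,B} takes values {(400, 1), (398, 2)} — violation
Two rows agree on {C, E} but differ on {A, B}, so {C, E} -> {A, B} does not hold.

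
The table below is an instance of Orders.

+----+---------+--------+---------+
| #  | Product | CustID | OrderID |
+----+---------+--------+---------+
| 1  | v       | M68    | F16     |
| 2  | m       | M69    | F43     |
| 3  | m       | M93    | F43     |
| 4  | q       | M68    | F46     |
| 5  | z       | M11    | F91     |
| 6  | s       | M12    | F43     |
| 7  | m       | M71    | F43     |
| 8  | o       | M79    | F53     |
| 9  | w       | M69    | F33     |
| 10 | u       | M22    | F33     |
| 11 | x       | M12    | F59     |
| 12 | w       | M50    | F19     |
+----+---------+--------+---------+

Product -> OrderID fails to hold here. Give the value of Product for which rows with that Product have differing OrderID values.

w

Product=v: row 1 → OrderID = F16 ✓
Product=m: rows 2, 3, 7 → OrderID = F43, F43, F43 ✓
Product=q: row 4 → OrderID = F46 ✓
Product=z: row 5 → OrderID = F91 ✓
Product=s: row 6 → OrderID = F43 ✓
Product=o: row 8 → OrderID = F53 ✓
Product=w: rows 9, 12 → OrderID takes values {F33, F19} — violation
Product=u: row 10 → OrderID = F33 ✓
Product=x: row 11 → OrderID = F59 ✓
The only Product value with inconsistent OrderID is Product=w.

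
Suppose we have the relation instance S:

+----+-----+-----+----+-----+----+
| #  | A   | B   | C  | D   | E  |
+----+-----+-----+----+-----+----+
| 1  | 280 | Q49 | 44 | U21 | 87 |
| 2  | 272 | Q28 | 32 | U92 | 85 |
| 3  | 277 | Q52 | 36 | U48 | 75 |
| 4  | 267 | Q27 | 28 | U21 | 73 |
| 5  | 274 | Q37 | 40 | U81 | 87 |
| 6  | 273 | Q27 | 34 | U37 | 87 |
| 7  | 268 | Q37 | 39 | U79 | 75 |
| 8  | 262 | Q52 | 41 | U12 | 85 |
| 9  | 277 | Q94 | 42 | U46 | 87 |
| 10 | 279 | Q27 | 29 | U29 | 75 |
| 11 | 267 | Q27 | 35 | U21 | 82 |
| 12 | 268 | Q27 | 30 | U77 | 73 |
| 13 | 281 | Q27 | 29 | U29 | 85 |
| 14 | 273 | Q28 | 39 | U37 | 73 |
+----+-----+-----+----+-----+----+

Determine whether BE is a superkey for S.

No

Rows 4 and 12 have the same BE value (B=Q27, E=73) but are distinct tuples, so BE does not determine every attribute — not a superkey.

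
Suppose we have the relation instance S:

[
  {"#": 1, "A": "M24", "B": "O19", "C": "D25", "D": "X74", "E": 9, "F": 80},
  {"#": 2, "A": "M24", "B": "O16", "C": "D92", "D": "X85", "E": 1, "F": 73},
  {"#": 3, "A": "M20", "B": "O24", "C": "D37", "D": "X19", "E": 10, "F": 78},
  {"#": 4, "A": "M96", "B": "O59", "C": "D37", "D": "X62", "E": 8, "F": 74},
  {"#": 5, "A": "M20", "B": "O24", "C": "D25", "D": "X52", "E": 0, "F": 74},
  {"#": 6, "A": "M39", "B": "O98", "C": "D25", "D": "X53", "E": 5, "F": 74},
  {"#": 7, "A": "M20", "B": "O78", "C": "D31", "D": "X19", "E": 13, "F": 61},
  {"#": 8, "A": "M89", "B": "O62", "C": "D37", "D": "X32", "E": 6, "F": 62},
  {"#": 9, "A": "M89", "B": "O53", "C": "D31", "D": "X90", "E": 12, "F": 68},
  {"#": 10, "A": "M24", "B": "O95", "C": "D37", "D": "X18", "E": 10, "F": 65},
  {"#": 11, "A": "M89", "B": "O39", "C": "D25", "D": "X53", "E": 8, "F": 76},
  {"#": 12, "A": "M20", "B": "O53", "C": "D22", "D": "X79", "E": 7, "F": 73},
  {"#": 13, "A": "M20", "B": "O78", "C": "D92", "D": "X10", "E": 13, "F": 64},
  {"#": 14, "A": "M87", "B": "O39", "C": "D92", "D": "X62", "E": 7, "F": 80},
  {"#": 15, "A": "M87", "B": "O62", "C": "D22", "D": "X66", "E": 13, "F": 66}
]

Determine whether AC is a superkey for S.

Yes

All 15 rows have distinct AC values, so AC → (all attributes) holds and AC is a superkey.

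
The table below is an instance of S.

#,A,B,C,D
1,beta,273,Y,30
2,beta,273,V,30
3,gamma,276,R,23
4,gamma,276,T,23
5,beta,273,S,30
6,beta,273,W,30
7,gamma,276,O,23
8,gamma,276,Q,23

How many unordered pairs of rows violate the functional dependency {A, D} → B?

0

(A=beta, D=30): all 4 rows agree on B — 0 pairs.
(A=gamma, D=23): all 4 rows agree on B — 0 pairs.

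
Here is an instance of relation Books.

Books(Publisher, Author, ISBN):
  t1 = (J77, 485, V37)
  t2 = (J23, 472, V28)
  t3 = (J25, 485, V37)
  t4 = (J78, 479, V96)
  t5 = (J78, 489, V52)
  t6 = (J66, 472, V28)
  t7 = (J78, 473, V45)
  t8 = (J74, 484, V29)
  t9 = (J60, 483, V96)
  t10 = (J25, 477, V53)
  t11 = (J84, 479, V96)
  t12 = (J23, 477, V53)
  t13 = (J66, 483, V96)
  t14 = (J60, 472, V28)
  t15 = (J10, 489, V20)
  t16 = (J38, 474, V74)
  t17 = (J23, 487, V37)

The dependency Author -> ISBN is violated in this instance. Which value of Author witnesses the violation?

489

Author=485: rows 1, 3 → ISBN = V37, V37 ✓
Author=472: rows 2, 6, 14 → ISBN = V28, V28, V28 ✓
Author=479: rows 4, 11 → ISBN = V96, V96 ✓
Author=489: rows 5, 15 → ISBN takes values {V52, V20} — violation
Author=473: row 7 → ISBN = V45 ✓
Author=484: row 8 → ISBN = V29 ✓
Author=483: rows 9, 13 → ISBN = V96, V96 ✓
Author=477: rows 10, 12 → ISBN = V53, V53 ✓
Author=474: row 16 → ISBN = V74 ✓
Author=487: row 17 → ISBN = V37 ✓
The only Author value with inconsistent ISBN is Author=489.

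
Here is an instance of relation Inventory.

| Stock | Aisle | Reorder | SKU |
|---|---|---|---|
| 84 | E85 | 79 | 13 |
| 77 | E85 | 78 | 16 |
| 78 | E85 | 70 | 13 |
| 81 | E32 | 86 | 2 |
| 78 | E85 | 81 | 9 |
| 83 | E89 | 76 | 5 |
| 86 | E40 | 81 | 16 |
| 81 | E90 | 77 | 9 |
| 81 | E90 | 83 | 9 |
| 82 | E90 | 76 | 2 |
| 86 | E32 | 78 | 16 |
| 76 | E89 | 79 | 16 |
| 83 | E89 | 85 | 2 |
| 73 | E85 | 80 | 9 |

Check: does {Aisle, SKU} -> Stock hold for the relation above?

(Aisle=E85, SKU=13): 2 rows → Stock takes values {84, 78} — violation
(Aisle=E85, SKU=16): 1 row → Stock = 77 ✓
(Aisle=E32, SKU=2): 1 row → Stock = 81 ✓
(Aisle=E85, SKU=9): 2 rows → Stock takes values {78, 73} — violation
(Aisle=E89, SKU=5): 1 row → Stock = 83 ✓
(Aisle=E40, SKU=16): 1 row → Stock = 86 ✓
(Aisle=E90, SKU=9): 2 rows → Stock = 81, 81 ✓
(Aisle=E90, SKU=2): 1 row → Stock = 82 ✓
(Aisle=E32, SKU=16): 1 row → Stock = 86 ✓
(Aisle=E89, SKU=16): 1 row → Stock = 76 ✓
(Aisle=E89, SKU=2): 1 row → Stock = 83 ✓
Two rows agree on {Aisle, SKU} but differ on Stock, so {Aisle, SKU} -> Stock does not hold.

No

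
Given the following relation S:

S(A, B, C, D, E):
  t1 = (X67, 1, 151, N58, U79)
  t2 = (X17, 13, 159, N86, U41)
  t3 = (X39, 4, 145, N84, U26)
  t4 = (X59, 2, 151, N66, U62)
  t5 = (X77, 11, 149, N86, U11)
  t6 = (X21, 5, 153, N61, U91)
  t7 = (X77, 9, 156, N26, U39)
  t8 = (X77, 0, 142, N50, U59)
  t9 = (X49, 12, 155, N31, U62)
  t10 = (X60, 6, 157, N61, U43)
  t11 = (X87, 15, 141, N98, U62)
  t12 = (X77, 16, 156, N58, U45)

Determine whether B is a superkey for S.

All 12 rows have distinct B values, so B → (all attributes) holds and B is a superkey.

Yes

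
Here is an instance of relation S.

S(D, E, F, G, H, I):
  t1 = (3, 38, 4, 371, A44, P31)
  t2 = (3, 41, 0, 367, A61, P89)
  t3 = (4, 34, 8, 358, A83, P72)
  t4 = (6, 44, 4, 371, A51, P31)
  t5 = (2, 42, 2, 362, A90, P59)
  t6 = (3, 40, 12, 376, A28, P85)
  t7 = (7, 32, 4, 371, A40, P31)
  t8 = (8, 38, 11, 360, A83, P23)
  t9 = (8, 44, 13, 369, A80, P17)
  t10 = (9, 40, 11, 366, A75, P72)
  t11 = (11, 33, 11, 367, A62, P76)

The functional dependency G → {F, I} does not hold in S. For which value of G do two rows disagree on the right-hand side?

367

G=371: rows 1, 4, 7 → {F,I} = (4, P31), (4, P31), (4, P31) ✓
G=367: rows 2, 11 → {F,I} takes values {(0, P89), (11, P76)} — violation
G=358: row 3 → {F,I} = (8, P72) ✓
G=362: row 5 → {F,I} = (2, P59) ✓
G=376: row 6 → {F,I} = (12, P85) ✓
G=360: row 8 → {F,I} = (11, P23) ✓
G=369: row 9 → {F,I} = (13, P17) ✓
G=366: row 10 → {F,I} = (11, P72) ✓
The only G value with inconsistent RHS is G=367.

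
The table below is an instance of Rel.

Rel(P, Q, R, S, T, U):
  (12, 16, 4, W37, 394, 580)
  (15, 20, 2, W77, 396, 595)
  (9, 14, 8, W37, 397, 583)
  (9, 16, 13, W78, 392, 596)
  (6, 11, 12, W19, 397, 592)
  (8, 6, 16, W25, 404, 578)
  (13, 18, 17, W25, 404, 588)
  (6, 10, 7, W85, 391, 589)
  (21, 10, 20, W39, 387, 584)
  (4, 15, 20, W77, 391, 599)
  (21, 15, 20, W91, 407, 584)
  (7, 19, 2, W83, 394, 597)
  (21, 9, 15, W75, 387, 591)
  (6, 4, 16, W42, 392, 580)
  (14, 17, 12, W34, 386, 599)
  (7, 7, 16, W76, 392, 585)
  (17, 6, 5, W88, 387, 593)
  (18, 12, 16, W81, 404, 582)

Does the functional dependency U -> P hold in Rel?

No

U=580: 2 rows → P takes values {12, 6} — violation
U=595: 1 row → P = 15 ✓
U=583: 1 row → P = 9 ✓
U=596: 1 row → P = 9 ✓
U=592: 1 row → P = 6 ✓
U=578: 1 row → P = 8 ✓
U=588: 1 row → P = 13 ✓
U=589: 1 row → P = 6 ✓
U=584: 2 rows → P = 21, 21 ✓
U=599: 2 rows → P takes values {4, 14} — violation
U=597: 1 row → P = 7 ✓
U=591: 1 row → P = 21 ✓
U=585: 1 row → P = 7 ✓
U=593: 1 row → P = 17 ✓
U=582: 1 row → P = 18 ✓
Two rows agree on U but differ on P, so U -> P does not hold.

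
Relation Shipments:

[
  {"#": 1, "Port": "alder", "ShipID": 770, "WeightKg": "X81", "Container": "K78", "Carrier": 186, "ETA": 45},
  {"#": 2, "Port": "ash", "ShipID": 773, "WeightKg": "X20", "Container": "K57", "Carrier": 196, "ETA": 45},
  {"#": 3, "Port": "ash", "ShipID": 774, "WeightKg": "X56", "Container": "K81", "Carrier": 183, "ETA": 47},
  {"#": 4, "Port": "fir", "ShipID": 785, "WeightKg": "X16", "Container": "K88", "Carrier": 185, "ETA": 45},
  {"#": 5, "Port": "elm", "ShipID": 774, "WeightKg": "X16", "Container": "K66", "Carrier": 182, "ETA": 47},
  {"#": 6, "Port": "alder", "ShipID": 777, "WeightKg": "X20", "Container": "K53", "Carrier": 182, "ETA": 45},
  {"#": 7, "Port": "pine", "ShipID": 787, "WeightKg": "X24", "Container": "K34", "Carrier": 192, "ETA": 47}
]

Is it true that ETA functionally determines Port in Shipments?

ETA=45: rows 1, 2, 4, 6 → Port takes values {alder, ash, fir} — violation
ETA=47: rows 3, 5, 7 → Port takes values {ash, elm, pine} — violation
Two rows agree on ETA but differ on Port, so ETA → Port does not hold.

No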